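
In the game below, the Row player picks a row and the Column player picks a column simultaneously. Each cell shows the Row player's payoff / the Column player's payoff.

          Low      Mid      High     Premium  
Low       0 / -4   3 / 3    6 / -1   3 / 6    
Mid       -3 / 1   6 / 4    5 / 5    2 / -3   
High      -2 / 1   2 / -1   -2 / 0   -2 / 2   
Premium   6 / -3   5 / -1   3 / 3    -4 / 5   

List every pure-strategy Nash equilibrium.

(Low, Premium)

Check mutual best responses: a cell is a NE iff neither player can gain by unilaterally deviating.
The Row player's best responses — vs Low: Premium (payoff 6); vs Mid: Mid (payoff 6); vs High: Low (payoff 6); vs Premium: Low (payoff 3).
The Column player's best responses — vs Low: Premium (payoff 6); vs Mid: High (payoff 5); vs High: Premium (payoff 2); vs Premium: Premium (payoff 5).
The only mutual best response is (Low, Premium); neither player gains by switching there.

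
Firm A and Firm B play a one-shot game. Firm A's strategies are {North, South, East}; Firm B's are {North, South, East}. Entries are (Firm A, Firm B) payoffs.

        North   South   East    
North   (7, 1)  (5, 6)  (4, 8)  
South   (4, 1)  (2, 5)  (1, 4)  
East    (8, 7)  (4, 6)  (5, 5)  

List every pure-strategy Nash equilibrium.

(East, North)

A profile is a Nash equilibrium when each player is best-responding to the other.
Firm A's best responses — vs North: East (payoff 8); vs South: North (payoff 5); vs East: East (payoff 5).
Firm B's best responses — vs North: East (payoff 8); vs South: South (payoff 5); vs East: North (payoff 7).
The only mutual best response is (East, North); neither player gains by switching there.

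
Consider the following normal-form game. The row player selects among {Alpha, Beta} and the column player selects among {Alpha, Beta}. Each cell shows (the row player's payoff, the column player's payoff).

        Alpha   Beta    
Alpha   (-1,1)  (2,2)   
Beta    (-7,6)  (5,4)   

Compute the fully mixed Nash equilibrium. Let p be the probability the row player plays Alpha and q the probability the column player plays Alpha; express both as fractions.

In a mixed NE each player is indifferent between their pure strategies, so the opponent's mix sets the indifference.
The column player indifferent between Alpha and Beta: p·1 + (1−p)·6 = p·2 + (1−p)·4 ⟹ 6 + (-5)p = 4 + (-2)p ⟹ p = 2/3.
The row player indifferent between Alpha and Beta: q·(-1) + (1−q)·2 = q·(-7) + (1−q)·5 ⟹ 2 + (-3)q = 5 + (-12)q ⟹ q = 1/3.

p = 2/3, q = 1/3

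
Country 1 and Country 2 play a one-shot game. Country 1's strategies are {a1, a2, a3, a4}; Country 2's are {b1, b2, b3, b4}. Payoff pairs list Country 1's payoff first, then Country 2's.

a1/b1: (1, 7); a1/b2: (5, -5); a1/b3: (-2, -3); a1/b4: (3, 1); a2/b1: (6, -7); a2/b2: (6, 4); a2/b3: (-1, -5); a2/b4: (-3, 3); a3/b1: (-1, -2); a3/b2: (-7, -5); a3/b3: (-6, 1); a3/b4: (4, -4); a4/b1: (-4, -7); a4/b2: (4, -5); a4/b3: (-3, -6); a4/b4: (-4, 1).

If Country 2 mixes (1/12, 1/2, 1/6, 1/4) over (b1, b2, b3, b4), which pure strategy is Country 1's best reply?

a1

Compute Country 1's expected payoff from each pure strategy against the given mix.
a1: (1/12)·1 + (1/2)·5 + (1/6)·(-2) + (1/4)·3 = 3
a2: (1/12)·6 + (1/2)·6 + (1/6)·(-1) + (1/4)·(-3) = 31/12
a3: (1/12)·(-1) + (1/2)·(-7) + (1/6)·(-6) + (1/4)·4 = -43/12
a4: (1/12)·(-4) + (1/2)·4 + (1/6)·(-3) + (1/4)·(-4) = 1/6
Highest expected payoff is 3, from a1.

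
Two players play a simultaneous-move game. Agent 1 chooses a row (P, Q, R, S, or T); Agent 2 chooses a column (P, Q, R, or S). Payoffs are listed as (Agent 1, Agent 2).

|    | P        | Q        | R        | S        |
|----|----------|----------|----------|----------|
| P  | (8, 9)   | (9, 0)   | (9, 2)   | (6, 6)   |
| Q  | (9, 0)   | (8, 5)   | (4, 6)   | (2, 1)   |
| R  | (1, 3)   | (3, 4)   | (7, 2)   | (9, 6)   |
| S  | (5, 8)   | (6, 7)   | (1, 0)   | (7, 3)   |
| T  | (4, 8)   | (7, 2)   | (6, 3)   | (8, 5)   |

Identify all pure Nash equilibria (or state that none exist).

(R, S)

Find each player's best response to every opponent strategy; NE are the intersections.
Agent 1's best responses — vs P: Q (payoff 9); vs Q: P (payoff 9); vs R: P (payoff 9); vs S: R (payoff 9).
Agent 2's best responses — vs P: P (payoff 9); vs Q: R (payoff 6); vs R: S (payoff 6); vs S: P (payoff 8); vs T: P (payoff 8).
The only mutual best response is (R, S); neither player gains by switching there.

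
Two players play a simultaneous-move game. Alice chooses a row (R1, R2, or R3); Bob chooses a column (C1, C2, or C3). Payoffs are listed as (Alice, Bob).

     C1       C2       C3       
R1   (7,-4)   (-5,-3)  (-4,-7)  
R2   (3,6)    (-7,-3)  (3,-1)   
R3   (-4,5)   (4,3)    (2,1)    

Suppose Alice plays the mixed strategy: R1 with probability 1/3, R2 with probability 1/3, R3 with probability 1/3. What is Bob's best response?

Compute Bob's expected payoff from each pure strategy against the given mix.
C1: (1/3)·(-4) + (1/3)·6 + (1/3)·5 = 7/3
C2: (1/3)·(-3) + (1/3)·(-3) + (1/3)·3 = -1
C3: (1/3)·(-7) + (1/3)·(-1) + (1/3)·1 = -7/3
Highest expected payoff is 7/3, from C1.

C1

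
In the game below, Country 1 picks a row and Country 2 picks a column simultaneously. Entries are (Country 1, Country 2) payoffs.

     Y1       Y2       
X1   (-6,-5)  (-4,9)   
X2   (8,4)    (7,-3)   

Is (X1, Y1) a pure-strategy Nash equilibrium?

No

Holding Country 2 at Y1: Country 1 gets -6 from X1 but could get 8 by switching to X2. Country 1 has a profitable deviation.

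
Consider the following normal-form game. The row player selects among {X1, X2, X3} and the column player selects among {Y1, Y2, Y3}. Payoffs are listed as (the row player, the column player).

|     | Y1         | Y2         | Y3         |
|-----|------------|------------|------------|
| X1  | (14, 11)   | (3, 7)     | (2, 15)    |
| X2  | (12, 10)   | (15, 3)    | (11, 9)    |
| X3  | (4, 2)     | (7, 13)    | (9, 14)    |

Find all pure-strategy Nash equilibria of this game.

There is no pure-strategy Nash equilibrium

Check mutual best responses: a cell is a NE iff neither player can gain by unilaterally deviating.
The row player's best responses — vs Y1: X1 (payoff 14); vs Y2: X2 (payoff 15); vs Y3: X2 (payoff 11).
The column player's best responses — vs X1: Y3 (payoff 15); vs X2: Y1 (payoff 10); vs X3: Y3 (payoff 14).
No cell has both players best-responding. For instance, the row player's best reply to Y1 is X1, but against X1 the column player prefers Y3 over Y1.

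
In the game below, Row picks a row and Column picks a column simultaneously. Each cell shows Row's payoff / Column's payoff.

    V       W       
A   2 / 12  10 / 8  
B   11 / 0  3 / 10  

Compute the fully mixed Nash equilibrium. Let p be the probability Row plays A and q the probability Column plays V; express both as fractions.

p = 5/7, q = 7/16

Each player's mixing probability is pinned down by making the *other* player indifferent.
Column indifferent between V and W: p·12 + (1−p)·0 = p·8 + (1−p)·10 ⟹ 0 + 12p = 10 + (-2)p ⟹ p = 5/7.
Row indifferent between A and B: q·2 + (1−q)·10 = q·11 + (1−q)·3 ⟹ 10 + (-8)q = 3 + 8q ⟹ q = 7/16.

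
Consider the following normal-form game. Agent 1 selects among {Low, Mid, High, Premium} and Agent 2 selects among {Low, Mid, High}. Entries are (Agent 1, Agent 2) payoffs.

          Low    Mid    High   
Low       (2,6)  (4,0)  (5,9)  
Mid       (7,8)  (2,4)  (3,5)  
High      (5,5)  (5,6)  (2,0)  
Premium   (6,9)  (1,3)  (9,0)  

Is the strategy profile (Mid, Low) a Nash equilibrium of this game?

Yes

Holding Agent 2 at Low: Agent 1 gets 7 from Mid, versus 2 from Low, 5 from High, 6 from Premium. No profitable deviation for Agent 1.
Holding Agent 1 at Mid: Agent 2 gets 8 from Low, versus 4 from Mid, 5 from High. No profitable deviation for Agent 2 either.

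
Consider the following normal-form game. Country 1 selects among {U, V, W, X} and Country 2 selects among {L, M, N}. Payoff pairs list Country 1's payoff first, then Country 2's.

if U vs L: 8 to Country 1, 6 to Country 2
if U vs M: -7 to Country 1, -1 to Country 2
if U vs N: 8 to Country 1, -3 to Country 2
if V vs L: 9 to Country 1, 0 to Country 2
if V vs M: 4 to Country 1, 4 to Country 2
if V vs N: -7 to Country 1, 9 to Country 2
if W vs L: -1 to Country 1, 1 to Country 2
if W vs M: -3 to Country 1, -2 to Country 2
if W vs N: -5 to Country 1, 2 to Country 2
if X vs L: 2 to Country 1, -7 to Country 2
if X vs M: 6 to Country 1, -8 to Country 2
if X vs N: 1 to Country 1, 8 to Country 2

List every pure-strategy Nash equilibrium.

A profile is a Nash equilibrium when each player is best-responding to the other.
Country 1's best responses — vs L: V (payoff 9); vs M: X (payoff 6); vs N: U (payoff 8).
Country 2's best responses — vs U: L (payoff 6); vs V: N (payoff 9); vs W: N (payoff 2); vs X: N (payoff 8).
No cell has both players best-responding. For instance, Country 1's best reply to L is V, but against V Country 2 prefers N over L.

No pure-strategy Nash equilibrium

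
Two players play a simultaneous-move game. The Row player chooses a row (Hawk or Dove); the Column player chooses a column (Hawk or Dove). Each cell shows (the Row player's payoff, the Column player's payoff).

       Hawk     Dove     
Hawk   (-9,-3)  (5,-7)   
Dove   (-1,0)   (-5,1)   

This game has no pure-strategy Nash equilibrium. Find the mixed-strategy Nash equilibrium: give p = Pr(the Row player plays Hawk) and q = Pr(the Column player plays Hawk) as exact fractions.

In a mixed NE each player is indifferent between their pure strategies, so the opponent's mix sets the indifference.
The Column player indifferent between Hawk and Dove: p·(-3) + (1−p)·0 = p·(-7) + (1−p)·1 ⟹ 0 + (-3)p = 1 + (-8)p ⟹ p = 1/5.
The Row player indifferent between Hawk and Dove: q·(-9) + (1−q)·5 = q·(-1) + (1−q)·(-5) ⟹ 5 + (-14)q = (-5) + 4q ⟹ q = 5/9.

p = 1/5, q = 5/9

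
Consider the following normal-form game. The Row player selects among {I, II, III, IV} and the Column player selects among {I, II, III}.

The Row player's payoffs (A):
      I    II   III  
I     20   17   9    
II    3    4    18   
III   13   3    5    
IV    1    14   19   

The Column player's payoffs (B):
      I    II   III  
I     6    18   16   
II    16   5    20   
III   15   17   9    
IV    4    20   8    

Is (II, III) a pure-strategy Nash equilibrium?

Holding the Column player at III: the Row player gets 18 from II but could get 19 by switching to IV. The Row player has a profitable deviation.

No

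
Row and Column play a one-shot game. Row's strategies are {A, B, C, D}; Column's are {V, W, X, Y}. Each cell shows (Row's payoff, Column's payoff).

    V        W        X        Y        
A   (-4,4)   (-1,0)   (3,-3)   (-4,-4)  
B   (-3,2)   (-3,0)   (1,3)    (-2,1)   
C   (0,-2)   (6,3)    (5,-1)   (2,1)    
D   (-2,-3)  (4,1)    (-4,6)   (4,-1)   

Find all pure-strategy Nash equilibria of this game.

Find each player's best response to every opponent strategy; NE are the intersections.
Row's best responses — vs V: C (payoff 0); vs W: C (payoff 6); vs X: C (payoff 5); vs Y: D (payoff 4).
Column's best responses — vs A: V (payoff 4); vs B: X (payoff 3); vs C: W (payoff 3); vs D: X (payoff 6).
The only mutual best response is (C, W); neither player gains by switching there.

(C, W)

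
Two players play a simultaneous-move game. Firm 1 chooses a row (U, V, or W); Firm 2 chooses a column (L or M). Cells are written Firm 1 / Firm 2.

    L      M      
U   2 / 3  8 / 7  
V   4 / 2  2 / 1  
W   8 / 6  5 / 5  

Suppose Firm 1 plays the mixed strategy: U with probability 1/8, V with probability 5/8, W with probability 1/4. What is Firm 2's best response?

L

Compute Firm 2's expected payoff from each pure strategy against the given mix.
L: (1/8)·3 + (5/8)·2 + (1/4)·6 = 25/8
M: (1/8)·7 + (5/8)·1 + (1/4)·5 = 11/4
Highest expected payoff is 25/8, from L.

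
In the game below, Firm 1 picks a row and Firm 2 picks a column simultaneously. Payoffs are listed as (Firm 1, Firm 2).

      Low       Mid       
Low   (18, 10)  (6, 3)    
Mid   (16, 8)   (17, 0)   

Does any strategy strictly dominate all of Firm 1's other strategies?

None

A strategy is strictly dominant if it gives Firm 1 a strictly higher payoff than every other strategy, against every choice by the opponent.
Low is not dominant: against Mid, Mid gives 17 > 6.
Mid is not dominant: against Low, Low gives 18 > 16.
No single strategy is best against every opponent action.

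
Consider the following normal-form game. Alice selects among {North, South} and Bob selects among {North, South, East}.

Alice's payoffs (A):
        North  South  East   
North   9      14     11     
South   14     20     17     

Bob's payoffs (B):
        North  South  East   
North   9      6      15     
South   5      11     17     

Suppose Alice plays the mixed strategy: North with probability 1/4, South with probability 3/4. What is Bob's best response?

East

Bob's best reply maximizes expected payoff against the mix.
North: (1/4)·9 + (3/4)·5 = 6
South: (1/4)·6 + (3/4)·11 = 39/4
East: (1/4)·15 + (3/4)·17 = 33/2
Highest expected payoff is 33/2, from East.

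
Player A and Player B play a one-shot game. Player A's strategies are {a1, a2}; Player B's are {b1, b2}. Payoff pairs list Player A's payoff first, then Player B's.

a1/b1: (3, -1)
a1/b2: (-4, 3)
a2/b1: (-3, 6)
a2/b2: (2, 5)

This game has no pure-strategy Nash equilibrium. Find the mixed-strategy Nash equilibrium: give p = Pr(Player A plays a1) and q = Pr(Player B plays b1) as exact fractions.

Each player's mixing probability is pinned down by making the *other* player indifferent.
Player B indifferent between b1 and b2: p·(-1) + (1−p)·6 = p·3 + (1−p)·5 ⟹ 6 + (-7)p = 5 + (-2)p ⟹ p = 1/5.
Player A indifferent between a1 and a2: q·3 + (1−q)·(-4) = q·(-3) + (1−q)·2 ⟹ (-4) + 7q = 2 + (-5)q ⟹ q = 1/2.

p = 1/5, q = 1/2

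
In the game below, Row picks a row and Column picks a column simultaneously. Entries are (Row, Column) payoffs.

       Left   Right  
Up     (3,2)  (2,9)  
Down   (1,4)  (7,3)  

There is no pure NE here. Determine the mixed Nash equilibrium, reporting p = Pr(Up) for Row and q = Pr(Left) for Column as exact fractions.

p = 1/8, q = 5/7

In a mixed NE each player is indifferent between their pure strategies, so the opponent's mix sets the indifference.
Column indifferent between Left and Right: p·2 + (1−p)·4 = p·9 + (1−p)·3 ⟹ 4 + (-2)p = 3 + 6p ⟹ p = 1/8.
Row indifferent between Up and Down: q·3 + (1−q)·2 = q·1 + (1−q)·7 ⟹ 2 + 1q = 7 + (-6)q ⟹ q = 5/7.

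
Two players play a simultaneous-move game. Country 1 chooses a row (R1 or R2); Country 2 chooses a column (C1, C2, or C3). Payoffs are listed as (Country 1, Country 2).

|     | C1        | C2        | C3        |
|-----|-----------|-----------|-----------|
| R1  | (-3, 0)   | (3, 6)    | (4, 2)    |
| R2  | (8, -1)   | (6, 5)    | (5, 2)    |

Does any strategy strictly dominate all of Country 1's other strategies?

A strategy is strictly dominant if it gives Country 1 a strictly higher payoff than every other strategy, against every choice by the opponent.
R2 strictly dominates: vs C1: 8 > -3; vs C2: 6 > 3; vs C3: 5 > 4.

R2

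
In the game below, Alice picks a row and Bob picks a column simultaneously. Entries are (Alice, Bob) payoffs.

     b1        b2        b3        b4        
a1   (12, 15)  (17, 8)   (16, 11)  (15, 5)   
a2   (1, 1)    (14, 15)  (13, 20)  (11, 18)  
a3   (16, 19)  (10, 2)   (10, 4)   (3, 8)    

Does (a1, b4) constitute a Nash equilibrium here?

Holding Bob at b4: Alice gets 15 from a1, versus 11 from a2, 3 from a3. No profitable deviation for Alice.
Holding Alice at a1: Bob gets 5 from b4 but could get 15 by switching to b1. Bob has a profitable deviation.

No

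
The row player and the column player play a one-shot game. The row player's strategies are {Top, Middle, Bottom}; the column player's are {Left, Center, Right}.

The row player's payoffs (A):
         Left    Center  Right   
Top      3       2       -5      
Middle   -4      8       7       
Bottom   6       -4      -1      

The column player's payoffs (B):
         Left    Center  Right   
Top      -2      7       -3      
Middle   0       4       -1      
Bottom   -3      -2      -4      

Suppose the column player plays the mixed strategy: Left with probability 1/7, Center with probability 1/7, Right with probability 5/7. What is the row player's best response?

Compute the row player's expected payoff from each pure strategy against the given mix.
Top: (1/7)·3 + (1/7)·2 + (5/7)·(-5) = -20/7
Middle: (1/7)·(-4) + (1/7)·8 + (5/7)·7 = 39/7
Bottom: (1/7)·6 + (1/7)·(-4) + (5/7)·(-1) = -3/7
Highest expected payoff is 39/7, from Middle.

Middle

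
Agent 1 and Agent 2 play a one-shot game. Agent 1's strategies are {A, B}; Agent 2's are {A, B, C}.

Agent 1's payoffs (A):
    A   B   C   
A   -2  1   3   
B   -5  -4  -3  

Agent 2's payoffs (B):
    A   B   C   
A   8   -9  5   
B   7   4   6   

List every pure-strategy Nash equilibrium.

Find each player's best response to every opponent strategy; NE are the intersections.
Agent 1's best responses — vs A: A (payoff -2); vs B: A (payoff 1); vs C: A (payoff 3).
Agent 2's best responses — vs A: A (payoff 8); vs B: A (payoff 7).
The only mutual best response is (A, A); neither player gains by switching there.

(A, A)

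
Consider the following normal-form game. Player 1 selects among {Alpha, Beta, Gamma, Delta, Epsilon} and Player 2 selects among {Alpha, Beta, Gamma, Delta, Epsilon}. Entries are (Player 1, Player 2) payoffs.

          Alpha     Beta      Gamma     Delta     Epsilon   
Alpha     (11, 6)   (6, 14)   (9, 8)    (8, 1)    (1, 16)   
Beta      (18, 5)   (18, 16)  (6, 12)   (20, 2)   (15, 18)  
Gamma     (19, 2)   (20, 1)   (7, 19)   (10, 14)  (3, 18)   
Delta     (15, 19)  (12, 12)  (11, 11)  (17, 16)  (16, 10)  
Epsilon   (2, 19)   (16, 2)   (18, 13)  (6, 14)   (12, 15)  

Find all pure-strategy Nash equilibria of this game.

No pure-strategy Nash equilibrium

Check mutual best responses: a cell is a NE iff neither player can gain by unilaterally deviating.
Player 1's best responses — vs Alpha: Gamma (payoff 19); vs Beta: Gamma (payoff 20); vs Gamma: Epsilon (payoff 18); vs Delta: Beta (payoff 20); vs Epsilon: Delta (payoff 16).
Player 2's best responses — vs Alpha: Epsilon (payoff 16); vs Beta: Epsilon (payoff 18); vs Gamma: Gamma (payoff 19); vs Delta: Alpha (payoff 19); vs Epsilon: Alpha (payoff 19).
No cell has both players best-responding. For instance, Player 1's best reply to Delta is Beta, but against Beta Player 2 prefers Epsilon over Delta.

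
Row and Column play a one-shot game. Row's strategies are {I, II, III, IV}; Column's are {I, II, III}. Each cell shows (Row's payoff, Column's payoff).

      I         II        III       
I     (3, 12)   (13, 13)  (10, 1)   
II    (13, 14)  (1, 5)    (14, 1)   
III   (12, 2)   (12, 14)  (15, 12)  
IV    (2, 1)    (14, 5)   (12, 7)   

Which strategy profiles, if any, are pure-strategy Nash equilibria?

Check mutual best responses: a cell is a NE iff neither player can gain by unilaterally deviating.
Row's best responses — vs I: II (payoff 13); vs II: IV (payoff 14); vs III: III (payoff 15).
Column's best responses — vs I: II (payoff 13); vs II: I (payoff 14); vs III: II (payoff 14); vs IV: III (payoff 7).
The only mutual best response is (II, I); neither player gains by switching there.

(II, I)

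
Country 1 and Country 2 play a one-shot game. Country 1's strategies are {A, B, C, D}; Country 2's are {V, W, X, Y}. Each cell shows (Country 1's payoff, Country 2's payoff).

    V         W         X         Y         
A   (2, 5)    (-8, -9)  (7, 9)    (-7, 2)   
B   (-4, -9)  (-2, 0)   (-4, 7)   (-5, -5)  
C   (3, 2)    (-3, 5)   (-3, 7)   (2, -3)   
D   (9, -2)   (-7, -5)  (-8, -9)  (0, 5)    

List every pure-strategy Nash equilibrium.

Find each player's best response to every opponent strategy; NE are the intersections.
Country 1's best responses — vs V: D (payoff 9); vs W: B (payoff -2); vs X: A (payoff 7); vs Y: C (payoff 2).
Country 2's best responses — vs A: X (payoff 9); vs B: X (payoff 7); vs C: X (payoff 7); vs D: Y (payoff 5).
The only mutual best response is (A, X); neither player gains by switching there.

(A, X)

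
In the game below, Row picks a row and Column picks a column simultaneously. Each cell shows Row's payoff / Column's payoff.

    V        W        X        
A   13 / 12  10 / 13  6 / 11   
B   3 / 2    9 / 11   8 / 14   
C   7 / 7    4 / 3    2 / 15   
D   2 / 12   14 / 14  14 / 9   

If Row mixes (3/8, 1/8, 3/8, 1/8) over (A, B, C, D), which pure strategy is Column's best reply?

X

Column's best reply maximizes expected payoff against the mix.
V: (3/8)·12 + (1/8)·2 + (3/8)·7 + (1/8)·12 = 71/8
W: (3/8)·13 + (1/8)·11 + (3/8)·3 + (1/8)·14 = 73/8
X: (3/8)·11 + (1/8)·14 + (3/8)·15 + (1/8)·9 = 101/8
Highest expected payoff is 101/8, from X.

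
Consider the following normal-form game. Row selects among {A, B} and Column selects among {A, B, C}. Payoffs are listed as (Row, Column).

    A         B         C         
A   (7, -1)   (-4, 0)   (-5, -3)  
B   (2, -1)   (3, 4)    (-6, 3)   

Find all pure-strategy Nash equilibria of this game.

Check mutual best responses: a cell is a NE iff neither player can gain by unilaterally deviating.
Row's best responses — vs A: A (payoff 7); vs B: B (payoff 3); vs C: A (payoff -5).
Column's best responses — vs A: B (payoff 0); vs B: B (payoff 4).
The only mutual best response is (B, B); neither player gains by switching there.

(B, B)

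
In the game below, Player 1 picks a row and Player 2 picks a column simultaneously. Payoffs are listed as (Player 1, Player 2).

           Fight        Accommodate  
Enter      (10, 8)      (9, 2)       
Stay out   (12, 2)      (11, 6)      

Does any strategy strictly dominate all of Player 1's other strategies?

Stay out

Check whether one of Player 1's strategies beats all alternatives regardless of what the opponent does.
Stay out strictly dominates: vs Fight: 12 > 10; vs Accommodate: 11 > 9.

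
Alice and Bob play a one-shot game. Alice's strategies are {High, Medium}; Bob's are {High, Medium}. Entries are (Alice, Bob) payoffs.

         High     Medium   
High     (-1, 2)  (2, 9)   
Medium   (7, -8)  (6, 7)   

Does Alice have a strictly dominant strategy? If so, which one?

A strategy is strictly dominant if it gives Alice a strictly higher payoff than every other strategy, against every choice by the opponent.
Medium strictly dominates: vs High: 7 > -1; vs Medium: 6 > 2.

Medium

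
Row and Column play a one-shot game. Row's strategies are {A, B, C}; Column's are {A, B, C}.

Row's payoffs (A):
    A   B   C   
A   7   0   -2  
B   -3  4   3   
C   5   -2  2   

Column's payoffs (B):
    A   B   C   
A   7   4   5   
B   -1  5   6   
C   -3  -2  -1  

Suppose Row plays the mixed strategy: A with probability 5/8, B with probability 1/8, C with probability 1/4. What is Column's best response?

Column's best reply maximizes expected payoff against the mix.
A: (5/8)·7 + (1/8)·(-1) + (1/4)·(-3) = 7/2
B: (5/8)·4 + (1/8)·5 + (1/4)·(-2) = 21/8
C: (5/8)·5 + (1/8)·6 + (1/4)·(-1) = 29/8
Highest expected payoff is 29/8, from C.

C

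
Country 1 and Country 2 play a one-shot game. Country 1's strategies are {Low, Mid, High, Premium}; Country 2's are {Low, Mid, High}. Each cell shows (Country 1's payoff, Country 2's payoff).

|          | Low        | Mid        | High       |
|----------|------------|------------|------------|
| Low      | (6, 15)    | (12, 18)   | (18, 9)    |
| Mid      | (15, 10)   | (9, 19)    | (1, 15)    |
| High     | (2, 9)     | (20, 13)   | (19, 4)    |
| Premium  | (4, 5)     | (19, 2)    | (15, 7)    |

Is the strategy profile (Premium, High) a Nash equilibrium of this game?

Holding Country 2 at High: Country 1 gets 15 from Premium but could get 19 by switching to High. Country 1 has a profitable deviation.

No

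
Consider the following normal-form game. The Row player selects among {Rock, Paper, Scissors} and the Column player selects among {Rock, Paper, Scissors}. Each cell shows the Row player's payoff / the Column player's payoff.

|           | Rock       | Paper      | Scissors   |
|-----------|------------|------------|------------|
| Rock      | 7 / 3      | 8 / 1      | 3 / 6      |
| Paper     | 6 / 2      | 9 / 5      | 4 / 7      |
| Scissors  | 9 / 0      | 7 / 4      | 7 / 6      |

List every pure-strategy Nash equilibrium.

Find each player's best response to every opponent strategy; NE are the intersections.
The Row player's best responses — vs Rock: Scissors (payoff 9); vs Paper: Paper (payoff 9); vs Scissors: Scissors (payoff 7).
The Column player's best responses — vs Rock: Scissors (payoff 6); vs Paper: Scissors (payoff 7); vs Scissors: Scissors (payoff 6).
The only mutual best response is (Scissors, Scissors); neither player gains by switching there.

(Scissors, Scissors)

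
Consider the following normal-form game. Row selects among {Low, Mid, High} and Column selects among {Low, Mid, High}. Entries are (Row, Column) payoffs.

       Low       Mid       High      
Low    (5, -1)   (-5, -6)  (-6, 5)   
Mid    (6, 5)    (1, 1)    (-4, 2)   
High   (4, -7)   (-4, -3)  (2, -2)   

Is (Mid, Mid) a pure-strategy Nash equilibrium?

No

Holding Column at Mid: Row gets 1 from Mid, versus -5 from Low, -4 from High. No profitable deviation for Row.
Holding Row at Mid: Column gets 1 from Mid but could get 5 by switching to Low. Column has a profitable deviation.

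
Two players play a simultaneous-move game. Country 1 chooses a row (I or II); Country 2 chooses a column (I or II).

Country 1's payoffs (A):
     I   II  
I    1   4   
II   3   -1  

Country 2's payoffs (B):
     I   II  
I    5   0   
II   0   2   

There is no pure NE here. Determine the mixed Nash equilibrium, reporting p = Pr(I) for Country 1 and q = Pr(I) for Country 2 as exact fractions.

p = 2/7, q = 5/7

Each player's mixing probability is pinned down by making the *other* player indifferent.
Country 2 indifferent between I and II: p·5 + (1−p)·0 = p·0 + (1−p)·2 ⟹ 0 + 5p = 2 + (-2)p ⟹ p = 2/7.
Country 1 indifferent between I and II: q·1 + (1−q)·4 = q·3 + (1−q)·(-1) ⟹ 4 + (-3)q = (-1) + 4q ⟹ q = 5/7.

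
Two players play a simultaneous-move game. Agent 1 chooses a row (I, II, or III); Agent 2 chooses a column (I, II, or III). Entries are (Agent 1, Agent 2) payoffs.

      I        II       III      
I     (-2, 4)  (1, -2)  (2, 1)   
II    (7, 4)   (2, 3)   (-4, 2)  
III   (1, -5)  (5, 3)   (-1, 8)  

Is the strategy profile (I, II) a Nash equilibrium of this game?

No

Holding Agent 2 at II: Agent 1 gets 1 from I but could get 5 by switching to III. Agent 1 has a profitable deviation.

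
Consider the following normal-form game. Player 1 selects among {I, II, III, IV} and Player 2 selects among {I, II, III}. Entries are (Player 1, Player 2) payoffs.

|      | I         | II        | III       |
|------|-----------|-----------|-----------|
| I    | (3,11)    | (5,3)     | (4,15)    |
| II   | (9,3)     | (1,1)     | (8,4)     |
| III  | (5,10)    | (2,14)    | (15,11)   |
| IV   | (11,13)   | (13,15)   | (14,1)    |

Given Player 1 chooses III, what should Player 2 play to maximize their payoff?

II

With Player 1 fixed at III, Player 2's payoffs are: I → 10, II → 14, III → 11.
The maximum is 14, achieved by II.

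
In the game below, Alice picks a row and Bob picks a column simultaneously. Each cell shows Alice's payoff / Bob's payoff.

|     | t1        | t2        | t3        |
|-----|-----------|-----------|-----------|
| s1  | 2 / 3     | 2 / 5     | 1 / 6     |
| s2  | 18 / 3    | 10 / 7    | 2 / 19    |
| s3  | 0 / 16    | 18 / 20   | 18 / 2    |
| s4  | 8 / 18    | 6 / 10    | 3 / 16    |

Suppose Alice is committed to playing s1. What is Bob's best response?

With Alice fixed at s1, Bob's payoffs are: t1 → 3, t2 → 5, t3 → 6.
The maximum is 6, achieved by t3.

t3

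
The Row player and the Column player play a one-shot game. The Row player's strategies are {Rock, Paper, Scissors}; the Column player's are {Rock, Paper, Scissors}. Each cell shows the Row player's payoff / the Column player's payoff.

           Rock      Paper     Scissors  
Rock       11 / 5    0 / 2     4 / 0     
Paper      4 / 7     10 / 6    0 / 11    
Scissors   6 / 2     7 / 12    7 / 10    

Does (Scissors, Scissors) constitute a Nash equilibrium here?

No

Holding the Column player at Scissors: the Row player gets 7 from Scissors, versus 4 from Rock, 0 from Paper. No profitable deviation for the Row player.
Holding the Row player at Scissors: the Column player gets 10 from Scissors but could get 12 by switching to Paper. The Column player has a profitable deviation.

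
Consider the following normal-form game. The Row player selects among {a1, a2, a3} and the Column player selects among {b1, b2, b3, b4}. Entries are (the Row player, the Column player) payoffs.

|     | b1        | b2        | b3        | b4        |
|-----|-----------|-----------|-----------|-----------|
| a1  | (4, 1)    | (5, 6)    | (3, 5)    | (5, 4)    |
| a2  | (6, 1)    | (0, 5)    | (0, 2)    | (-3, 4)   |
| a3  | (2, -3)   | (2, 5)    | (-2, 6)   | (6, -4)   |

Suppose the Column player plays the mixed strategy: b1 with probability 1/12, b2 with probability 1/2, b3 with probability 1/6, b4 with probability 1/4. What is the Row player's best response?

a1

Compute the Row player's expected payoff from each pure strategy against the given mix.
a1: (1/12)·4 + (1/2)·5 + (1/6)·3 + (1/4)·5 = 55/12
a2: (1/12)·6 + (1/2)·0 + (1/6)·0 + (1/4)·(-3) = -1/4
a3: (1/12)·2 + (1/2)·2 + (1/6)·(-2) + (1/4)·6 = 7/3
Highest expected payoff is 55/12, from a1.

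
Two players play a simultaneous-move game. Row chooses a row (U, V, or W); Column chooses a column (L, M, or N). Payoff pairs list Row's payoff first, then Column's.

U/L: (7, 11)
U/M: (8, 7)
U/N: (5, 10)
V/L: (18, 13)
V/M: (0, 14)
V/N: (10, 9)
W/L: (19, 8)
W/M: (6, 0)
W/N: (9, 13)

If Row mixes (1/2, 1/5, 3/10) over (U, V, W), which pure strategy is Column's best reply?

Column's best reply maximizes expected payoff against the mix.
L: (1/2)·11 + (1/5)·13 + (3/10)·8 = 21/2
M: (1/2)·7 + (1/5)·14 + (3/10)·0 = 63/10
N: (1/2)·10 + (1/5)·9 + (3/10)·13 = 107/10
Highest expected payoff is 107/10, from N.

N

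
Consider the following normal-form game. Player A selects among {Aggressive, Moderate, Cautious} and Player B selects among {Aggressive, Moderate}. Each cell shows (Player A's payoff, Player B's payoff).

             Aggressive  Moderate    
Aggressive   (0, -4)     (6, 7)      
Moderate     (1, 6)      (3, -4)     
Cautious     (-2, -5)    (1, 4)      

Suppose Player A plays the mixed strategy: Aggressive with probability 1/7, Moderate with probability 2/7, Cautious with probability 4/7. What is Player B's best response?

Moderate

Player B's best reply maximizes expected payoff against the mix.
Aggressive: (1/7)·(-4) + (2/7)·6 + (4/7)·(-5) = -12/7
Moderate: (1/7)·7 + (2/7)·(-4) + (4/7)·4 = 15/7
Highest expected payoff is 15/7, from Moderate.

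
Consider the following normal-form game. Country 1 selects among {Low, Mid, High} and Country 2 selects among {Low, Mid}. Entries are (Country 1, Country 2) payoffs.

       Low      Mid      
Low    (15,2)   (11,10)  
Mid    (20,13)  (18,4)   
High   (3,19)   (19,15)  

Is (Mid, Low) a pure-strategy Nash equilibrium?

Yes

Holding Country 2 at Low: Country 1 gets 20 from Mid, versus 15 from Low, 3 from High. No profitable deviation for Country 1.
Holding Country 1 at Mid: Country 2 gets 13 from Low, versus 4 from Mid. No profitable deviation for Country 2 either.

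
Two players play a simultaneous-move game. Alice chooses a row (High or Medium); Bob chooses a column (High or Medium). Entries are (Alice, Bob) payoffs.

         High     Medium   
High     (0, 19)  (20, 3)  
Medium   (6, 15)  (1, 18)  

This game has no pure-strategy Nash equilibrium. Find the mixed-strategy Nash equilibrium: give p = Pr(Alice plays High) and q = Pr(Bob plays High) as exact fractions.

Each player's mixing probability is pinned down by making the *other* player indifferent.
Bob indifferent between High and Medium: p·19 + (1−p)·15 = p·3 + (1−p)·18 ⟹ 15 + 4p = 18 + (-15)p ⟹ p = 3/19.
Alice indifferent between High and Medium: q·0 + (1−q)·20 = q·6 + (1−q)·1 ⟹ 20 + (-20)q = 1 + 5q ⟹ q = 19/25.

p = 3/19, q = 19/25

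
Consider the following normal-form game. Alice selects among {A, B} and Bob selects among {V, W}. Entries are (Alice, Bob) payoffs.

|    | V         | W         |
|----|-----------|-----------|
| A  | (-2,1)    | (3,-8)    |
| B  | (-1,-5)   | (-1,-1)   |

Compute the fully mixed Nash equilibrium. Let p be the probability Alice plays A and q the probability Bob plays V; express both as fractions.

In a mixed NE each player is indifferent between their pure strategies, so the opponent's mix sets the indifference.
Bob indifferent between V and W: p·1 + (1−p)·(-5) = p·(-8) + (1−p)·(-1) ⟹ (-5) + 6p = (-1) + (-7)p ⟹ p = 4/13.
Alice indifferent between A and B: q·(-2) + (1−q)·3 = q·(-1) + (1−q)·(-1) ⟹ 3 + (-5)q = (-1) + 0q ⟹ q = 4/5.

p = 4/13, q = 4/5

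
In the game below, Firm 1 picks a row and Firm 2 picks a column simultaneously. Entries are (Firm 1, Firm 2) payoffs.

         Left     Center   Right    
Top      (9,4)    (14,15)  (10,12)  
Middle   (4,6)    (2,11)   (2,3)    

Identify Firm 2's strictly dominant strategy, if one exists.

Check whether one of Firm 2's strategies beats all alternatives regardless of what the opponent does.
Center strictly dominates: vs Top: 15 > each of {4, 12}; vs Middle: 11 > each of {6, 3}.

Center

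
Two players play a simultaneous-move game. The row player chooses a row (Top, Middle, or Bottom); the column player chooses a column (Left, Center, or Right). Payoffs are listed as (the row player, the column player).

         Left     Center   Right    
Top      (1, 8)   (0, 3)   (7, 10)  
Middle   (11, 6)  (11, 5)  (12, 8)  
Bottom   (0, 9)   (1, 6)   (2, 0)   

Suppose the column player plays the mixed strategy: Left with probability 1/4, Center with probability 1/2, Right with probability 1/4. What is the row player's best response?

Middle

The row player's best reply maximizes expected payoff against the mix.
Top: (1/4)·1 + (1/2)·0 + (1/4)·7 = 2
Middle: (1/4)·11 + (1/2)·11 + (1/4)·12 = 45/4
Bottom: (1/4)·0 + (1/2)·1 + (1/4)·2 = 1
Highest expected payoff is 45/4, from Middle.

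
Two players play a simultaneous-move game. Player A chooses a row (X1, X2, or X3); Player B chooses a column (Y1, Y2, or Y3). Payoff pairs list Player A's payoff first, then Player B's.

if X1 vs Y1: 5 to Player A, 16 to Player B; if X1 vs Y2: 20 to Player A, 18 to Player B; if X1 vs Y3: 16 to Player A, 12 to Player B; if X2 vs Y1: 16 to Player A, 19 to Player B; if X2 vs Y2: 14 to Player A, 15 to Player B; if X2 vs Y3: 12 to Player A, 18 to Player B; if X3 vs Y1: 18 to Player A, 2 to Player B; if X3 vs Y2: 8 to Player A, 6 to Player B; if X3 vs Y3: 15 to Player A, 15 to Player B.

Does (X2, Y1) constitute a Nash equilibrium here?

No

Holding Player B at Y1: Player A gets 16 from X2 but could get 18 by switching to X3. Player A has a profitable deviation.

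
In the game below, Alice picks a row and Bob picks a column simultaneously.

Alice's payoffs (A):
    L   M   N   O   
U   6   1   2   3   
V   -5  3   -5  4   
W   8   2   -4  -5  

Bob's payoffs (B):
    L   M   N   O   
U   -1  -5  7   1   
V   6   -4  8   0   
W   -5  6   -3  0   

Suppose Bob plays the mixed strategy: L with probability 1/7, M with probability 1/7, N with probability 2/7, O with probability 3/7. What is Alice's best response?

U

Alice's best reply maximizes expected payoff against the mix.
U: (1/7)·6 + (1/7)·1 + (2/7)·2 + (3/7)·3 = 20/7
V: (1/7)·(-5) + (1/7)·3 + (2/7)·(-5) + (3/7)·4 = 0
W: (1/7)·8 + (1/7)·2 + (2/7)·(-4) + (3/7)·(-5) = -13/7
Highest expected payoff is 20/7, from U.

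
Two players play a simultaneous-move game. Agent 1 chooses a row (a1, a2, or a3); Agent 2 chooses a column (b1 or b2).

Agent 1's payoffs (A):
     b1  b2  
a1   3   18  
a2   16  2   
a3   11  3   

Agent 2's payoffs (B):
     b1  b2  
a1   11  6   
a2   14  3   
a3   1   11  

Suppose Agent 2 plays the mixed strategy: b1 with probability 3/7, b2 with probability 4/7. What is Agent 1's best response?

Compute Agent 1's expected payoff from each pure strategy against the given mix.
a1: (3/7)·3 + (4/7)·18 = 81/7
a2: (3/7)·16 + (4/7)·2 = 8
a3: (3/7)·11 + (4/7)·3 = 45/7
Highest expected payoff is 81/7, from a1.

a1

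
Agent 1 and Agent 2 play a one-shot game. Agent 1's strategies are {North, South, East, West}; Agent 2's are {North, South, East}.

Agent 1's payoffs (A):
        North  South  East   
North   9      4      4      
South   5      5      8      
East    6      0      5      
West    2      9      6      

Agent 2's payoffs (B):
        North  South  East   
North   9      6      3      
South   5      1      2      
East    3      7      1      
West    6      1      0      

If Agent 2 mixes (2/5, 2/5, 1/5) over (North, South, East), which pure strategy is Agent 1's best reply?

Compute Agent 1's expected payoff from each pure strategy against the given mix.
North: (2/5)·9 + (2/5)·4 + (1/5)·4 = 6
South: (2/5)·5 + (2/5)·5 + (1/5)·8 = 28/5
East: (2/5)·6 + (2/5)·0 + (1/5)·5 = 17/5
West: (2/5)·2 + (2/5)·9 + (1/5)·6 = 28/5
Highest expected payoff is 6, from North.

North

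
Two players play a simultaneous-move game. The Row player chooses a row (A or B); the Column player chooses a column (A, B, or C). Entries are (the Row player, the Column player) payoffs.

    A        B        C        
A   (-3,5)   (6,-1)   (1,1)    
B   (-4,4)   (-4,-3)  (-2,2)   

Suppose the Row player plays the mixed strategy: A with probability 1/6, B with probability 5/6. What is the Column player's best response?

Compute the Column player's expected payoff from each pure strategy against the given mix.
A: (1/6)·5 + (5/6)·4 = 25/6
B: (1/6)·(-1) + (5/6)·(-3) = -8/3
C: (1/6)·1 + (5/6)·2 = 11/6
Highest expected payoff is 25/6, from A.

A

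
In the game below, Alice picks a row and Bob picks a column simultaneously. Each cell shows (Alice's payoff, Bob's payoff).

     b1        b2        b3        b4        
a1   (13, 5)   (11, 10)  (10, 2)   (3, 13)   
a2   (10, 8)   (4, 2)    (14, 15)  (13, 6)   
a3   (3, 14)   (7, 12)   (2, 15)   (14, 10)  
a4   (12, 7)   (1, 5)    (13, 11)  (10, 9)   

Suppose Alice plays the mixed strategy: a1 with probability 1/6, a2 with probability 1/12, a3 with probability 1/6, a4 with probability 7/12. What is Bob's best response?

b3

Compute Bob's expected payoff from each pure strategy against the given mix.
b1: (1/6)·5 + (1/12)·8 + (1/6)·14 + (7/12)·7 = 95/12
b2: (1/6)·10 + (1/12)·2 + (1/6)·12 + (7/12)·5 = 27/4
b3: (1/6)·2 + (1/12)·15 + (1/6)·15 + (7/12)·11 = 21/2
b4: (1/6)·13 + (1/12)·6 + (1/6)·10 + (7/12)·9 = 115/12
Highest expected payoff is 21/2, from b3.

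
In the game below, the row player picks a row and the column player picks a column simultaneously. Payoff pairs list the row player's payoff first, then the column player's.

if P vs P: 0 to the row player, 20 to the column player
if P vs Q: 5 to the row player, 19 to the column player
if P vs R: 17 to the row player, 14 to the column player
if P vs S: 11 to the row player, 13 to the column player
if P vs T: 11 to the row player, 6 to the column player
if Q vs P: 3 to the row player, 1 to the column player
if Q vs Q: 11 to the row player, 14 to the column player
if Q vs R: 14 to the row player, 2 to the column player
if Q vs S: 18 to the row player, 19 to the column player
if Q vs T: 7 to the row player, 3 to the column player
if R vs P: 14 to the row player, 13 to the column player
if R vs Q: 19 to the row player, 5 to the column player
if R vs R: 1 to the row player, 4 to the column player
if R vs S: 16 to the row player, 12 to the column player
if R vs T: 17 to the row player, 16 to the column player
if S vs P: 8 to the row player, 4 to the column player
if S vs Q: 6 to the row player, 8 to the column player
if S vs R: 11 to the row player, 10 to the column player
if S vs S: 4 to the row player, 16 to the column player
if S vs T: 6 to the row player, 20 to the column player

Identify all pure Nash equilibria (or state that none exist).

Check mutual best responses: a cell is a NE iff neither player can gain by unilaterally deviating.
The row player's best responses — vs P: R (payoff 14); vs Q: R (payoff 19); vs R: P (payoff 17); vs S: Q (payoff 18); vs T: R (payoff 17).
The column player's best responses — vs P: P (payoff 20); vs Q: S (payoff 19); vs R: T (payoff 16); vs S: T (payoff 20).
Mutual best responses occur at (Q, S) and (R, T); at each, neither player gains by switching.

(Q, S) and (R, T)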